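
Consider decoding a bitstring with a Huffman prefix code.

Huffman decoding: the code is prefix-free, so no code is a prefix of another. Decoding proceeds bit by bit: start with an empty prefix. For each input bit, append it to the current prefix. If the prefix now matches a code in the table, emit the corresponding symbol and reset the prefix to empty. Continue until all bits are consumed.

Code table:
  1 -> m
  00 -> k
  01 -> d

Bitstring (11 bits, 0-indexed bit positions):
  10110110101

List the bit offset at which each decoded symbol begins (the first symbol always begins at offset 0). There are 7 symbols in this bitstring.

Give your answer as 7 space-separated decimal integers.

Bit 0: prefix='1' -> emit 'm', reset
Bit 1: prefix='0' (no match yet)
Bit 2: prefix='01' -> emit 'd', reset
Bit 3: prefix='1' -> emit 'm', reset
Bit 4: prefix='0' (no match yet)
Bit 5: prefix='01' -> emit 'd', reset
Bit 6: prefix='1' -> emit 'm', reset
Bit 7: prefix='0' (no match yet)
Bit 8: prefix='01' -> emit 'd', reset
Bit 9: prefix='0' (no match yet)
Bit 10: prefix='01' -> emit 'd', reset

Answer: 0 1 3 4 6 7 9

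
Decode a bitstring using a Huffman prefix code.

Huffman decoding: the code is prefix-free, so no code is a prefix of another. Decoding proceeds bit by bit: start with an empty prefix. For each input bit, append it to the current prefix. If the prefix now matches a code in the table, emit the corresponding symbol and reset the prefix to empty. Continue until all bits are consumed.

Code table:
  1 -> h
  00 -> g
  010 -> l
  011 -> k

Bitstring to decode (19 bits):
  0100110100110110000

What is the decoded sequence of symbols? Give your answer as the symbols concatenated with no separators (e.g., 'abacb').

Bit 0: prefix='0' (no match yet)
Bit 1: prefix='01' (no match yet)
Bit 2: prefix='010' -> emit 'l', reset
Bit 3: prefix='0' (no match yet)
Bit 4: prefix='01' (no match yet)
Bit 5: prefix='011' -> emit 'k', reset
Bit 6: prefix='0' (no match yet)
Bit 7: prefix='01' (no match yet)
Bit 8: prefix='010' -> emit 'l', reset
Bit 9: prefix='0' (no match yet)
Bit 10: prefix='01' (no match yet)
Bit 11: prefix='011' -> emit 'k', reset
Bit 12: prefix='0' (no match yet)
Bit 13: prefix='01' (no match yet)
Bit 14: prefix='011' -> emit 'k', reset
Bit 15: prefix='0' (no match yet)
Bit 16: prefix='00' -> emit 'g', reset
Bit 17: prefix='0' (no match yet)
Bit 18: prefix='00' -> emit 'g', reset

Answer: lklkkgg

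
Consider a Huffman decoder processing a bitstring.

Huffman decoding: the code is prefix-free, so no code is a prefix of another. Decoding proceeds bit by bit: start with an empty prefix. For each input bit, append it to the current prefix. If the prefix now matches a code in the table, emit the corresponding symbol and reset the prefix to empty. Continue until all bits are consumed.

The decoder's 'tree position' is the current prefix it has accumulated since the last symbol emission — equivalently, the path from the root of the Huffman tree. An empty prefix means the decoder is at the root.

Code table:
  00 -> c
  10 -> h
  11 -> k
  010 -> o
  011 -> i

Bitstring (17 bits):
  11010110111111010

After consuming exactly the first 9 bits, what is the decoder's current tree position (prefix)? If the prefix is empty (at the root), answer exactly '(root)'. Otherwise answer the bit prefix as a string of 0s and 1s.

Answer: 01

Derivation:
Bit 0: prefix='1' (no match yet)
Bit 1: prefix='11' -> emit 'k', reset
Bit 2: prefix='0' (no match yet)
Bit 3: prefix='01' (no match yet)
Bit 4: prefix='010' -> emit 'o', reset
Bit 5: prefix='1' (no match yet)
Bit 6: prefix='11' -> emit 'k', reset
Bit 7: prefix='0' (no match yet)
Bit 8: prefix='01' (no match yet)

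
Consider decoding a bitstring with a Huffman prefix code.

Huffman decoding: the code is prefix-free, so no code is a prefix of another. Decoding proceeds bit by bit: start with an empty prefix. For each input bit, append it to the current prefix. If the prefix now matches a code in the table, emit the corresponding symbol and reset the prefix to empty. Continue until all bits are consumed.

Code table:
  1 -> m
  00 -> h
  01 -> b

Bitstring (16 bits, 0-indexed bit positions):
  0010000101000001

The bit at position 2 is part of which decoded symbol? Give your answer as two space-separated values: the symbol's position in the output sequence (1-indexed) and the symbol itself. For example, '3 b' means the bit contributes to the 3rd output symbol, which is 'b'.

Bit 0: prefix='0' (no match yet)
Bit 1: prefix='00' -> emit 'h', reset
Bit 2: prefix='1' -> emit 'm', reset
Bit 3: prefix='0' (no match yet)
Bit 4: prefix='00' -> emit 'h', reset
Bit 5: prefix='0' (no match yet)
Bit 6: prefix='00' -> emit 'h', reset

Answer: 2 m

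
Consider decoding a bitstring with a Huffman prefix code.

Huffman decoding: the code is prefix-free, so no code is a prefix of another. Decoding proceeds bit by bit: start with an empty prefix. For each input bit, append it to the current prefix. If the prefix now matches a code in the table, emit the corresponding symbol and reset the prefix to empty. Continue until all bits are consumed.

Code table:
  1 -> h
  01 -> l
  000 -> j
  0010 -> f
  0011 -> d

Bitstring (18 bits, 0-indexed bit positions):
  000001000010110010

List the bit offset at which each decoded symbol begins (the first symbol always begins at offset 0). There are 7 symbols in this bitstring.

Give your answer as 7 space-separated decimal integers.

Answer: 0 3 7 10 11 13 14

Derivation:
Bit 0: prefix='0' (no match yet)
Bit 1: prefix='00' (no match yet)
Bit 2: prefix='000' -> emit 'j', reset
Bit 3: prefix='0' (no match yet)
Bit 4: prefix='00' (no match yet)
Bit 5: prefix='001' (no match yet)
Bit 6: prefix='0010' -> emit 'f', reset
Bit 7: prefix='0' (no match yet)
Bit 8: prefix='00' (no match yet)
Bit 9: prefix='000' -> emit 'j', reset
Bit 10: prefix='1' -> emit 'h', reset
Bit 11: prefix='0' (no match yet)
Bit 12: prefix='01' -> emit 'l', reset
Bit 13: prefix='1' -> emit 'h', reset
Bit 14: prefix='0' (no match yet)
Bit 15: prefix='00' (no match yet)
Bit 16: prefix='001' (no match yet)
Bit 17: prefix='0010' -> emit 'f', reset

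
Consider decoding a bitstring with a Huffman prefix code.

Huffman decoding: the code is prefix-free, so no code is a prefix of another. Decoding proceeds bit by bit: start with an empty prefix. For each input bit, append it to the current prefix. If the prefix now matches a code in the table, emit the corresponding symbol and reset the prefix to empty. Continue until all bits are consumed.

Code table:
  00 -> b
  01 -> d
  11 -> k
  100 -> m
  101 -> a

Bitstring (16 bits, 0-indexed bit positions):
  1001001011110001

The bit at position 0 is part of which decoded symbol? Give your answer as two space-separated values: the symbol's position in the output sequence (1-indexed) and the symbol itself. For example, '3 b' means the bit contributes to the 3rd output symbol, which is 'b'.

Answer: 1 m

Derivation:
Bit 0: prefix='1' (no match yet)
Bit 1: prefix='10' (no match yet)
Bit 2: prefix='100' -> emit 'm', reset
Bit 3: prefix='1' (no match yet)
Bit 4: prefix='10' (no match yet)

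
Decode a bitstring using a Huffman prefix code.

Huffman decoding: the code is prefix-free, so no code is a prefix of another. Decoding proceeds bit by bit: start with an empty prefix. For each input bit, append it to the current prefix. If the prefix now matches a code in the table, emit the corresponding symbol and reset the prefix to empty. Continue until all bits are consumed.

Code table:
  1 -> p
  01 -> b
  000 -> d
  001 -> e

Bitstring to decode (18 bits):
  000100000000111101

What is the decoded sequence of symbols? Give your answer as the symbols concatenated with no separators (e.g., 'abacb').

Bit 0: prefix='0' (no match yet)
Bit 1: prefix='00' (no match yet)
Bit 2: prefix='000' -> emit 'd', reset
Bit 3: prefix='1' -> emit 'p', reset
Bit 4: prefix='0' (no match yet)
Bit 5: prefix='00' (no match yet)
Bit 6: prefix='000' -> emit 'd', reset
Bit 7: prefix='0' (no match yet)
Bit 8: prefix='00' (no match yet)
Bit 9: prefix='000' -> emit 'd', reset
Bit 10: prefix='0' (no match yet)
Bit 11: prefix='00' (no match yet)
Bit 12: prefix='001' -> emit 'e', reset
Bit 13: prefix='1' -> emit 'p', reset
Bit 14: prefix='1' -> emit 'p', reset
Bit 15: prefix='1' -> emit 'p', reset
Bit 16: prefix='0' (no match yet)
Bit 17: prefix='01' -> emit 'b', reset

Answer: dpddepppb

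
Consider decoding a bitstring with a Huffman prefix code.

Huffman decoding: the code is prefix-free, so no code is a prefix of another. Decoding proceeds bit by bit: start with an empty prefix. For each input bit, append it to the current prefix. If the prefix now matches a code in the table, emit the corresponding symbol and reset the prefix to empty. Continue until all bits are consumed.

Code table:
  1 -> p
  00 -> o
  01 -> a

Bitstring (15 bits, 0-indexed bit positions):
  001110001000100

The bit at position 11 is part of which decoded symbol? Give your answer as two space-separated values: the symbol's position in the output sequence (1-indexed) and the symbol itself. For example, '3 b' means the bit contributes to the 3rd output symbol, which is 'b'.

Bit 0: prefix='0' (no match yet)
Bit 1: prefix='00' -> emit 'o', reset
Bit 2: prefix='1' -> emit 'p', reset
Bit 3: prefix='1' -> emit 'p', reset
Bit 4: prefix='1' -> emit 'p', reset
Bit 5: prefix='0' (no match yet)
Bit 6: prefix='00' -> emit 'o', reset
Bit 7: prefix='0' (no match yet)
Bit 8: prefix='01' -> emit 'a', reset
Bit 9: prefix='0' (no match yet)
Bit 10: prefix='00' -> emit 'o', reset
Bit 11: prefix='0' (no match yet)
Bit 12: prefix='01' -> emit 'a', reset
Bit 13: prefix='0' (no match yet)
Bit 14: prefix='00' -> emit 'o', reset

Answer: 8 a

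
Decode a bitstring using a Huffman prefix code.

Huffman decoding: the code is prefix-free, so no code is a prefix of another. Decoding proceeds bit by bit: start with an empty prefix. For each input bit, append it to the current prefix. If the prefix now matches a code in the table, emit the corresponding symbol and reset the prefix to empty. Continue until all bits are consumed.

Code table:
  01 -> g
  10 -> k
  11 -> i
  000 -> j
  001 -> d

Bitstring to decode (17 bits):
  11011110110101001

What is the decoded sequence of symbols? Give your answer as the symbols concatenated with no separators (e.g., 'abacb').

Answer: igikiggd

Derivation:
Bit 0: prefix='1' (no match yet)
Bit 1: prefix='11' -> emit 'i', reset
Bit 2: prefix='0' (no match yet)
Bit 3: prefix='01' -> emit 'g', reset
Bit 4: prefix='1' (no match yet)
Bit 5: prefix='11' -> emit 'i', reset
Bit 6: prefix='1' (no match yet)
Bit 7: prefix='10' -> emit 'k', reset
Bit 8: prefix='1' (no match yet)
Bit 9: prefix='11' -> emit 'i', reset
Bit 10: prefix='0' (no match yet)
Bit 11: prefix='01' -> emit 'g', reset
Bit 12: prefix='0' (no match yet)
Bit 13: prefix='01' -> emit 'g', reset
Bit 14: prefix='0' (no match yet)
Bit 15: prefix='00' (no match yet)
Bit 16: prefix='001' -> emit 'd', reset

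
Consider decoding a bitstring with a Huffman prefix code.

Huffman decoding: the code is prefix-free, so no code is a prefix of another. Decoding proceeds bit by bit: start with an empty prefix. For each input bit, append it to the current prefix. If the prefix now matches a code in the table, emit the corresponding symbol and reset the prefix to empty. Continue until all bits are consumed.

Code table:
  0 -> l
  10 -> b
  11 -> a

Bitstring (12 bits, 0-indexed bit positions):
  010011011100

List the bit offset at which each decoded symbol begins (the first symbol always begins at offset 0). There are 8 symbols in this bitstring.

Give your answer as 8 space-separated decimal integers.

Bit 0: prefix='0' -> emit 'l', reset
Bit 1: prefix='1' (no match yet)
Bit 2: prefix='10' -> emit 'b', reset
Bit 3: prefix='0' -> emit 'l', reset
Bit 4: prefix='1' (no match yet)
Bit 5: prefix='11' -> emit 'a', reset
Bit 6: prefix='0' -> emit 'l', reset
Bit 7: prefix='1' (no match yet)
Bit 8: prefix='11' -> emit 'a', reset
Bit 9: prefix='1' (no match yet)
Bit 10: prefix='10' -> emit 'b', reset
Bit 11: prefix='0' -> emit 'l', reset

Answer: 0 1 3 4 6 7 9 11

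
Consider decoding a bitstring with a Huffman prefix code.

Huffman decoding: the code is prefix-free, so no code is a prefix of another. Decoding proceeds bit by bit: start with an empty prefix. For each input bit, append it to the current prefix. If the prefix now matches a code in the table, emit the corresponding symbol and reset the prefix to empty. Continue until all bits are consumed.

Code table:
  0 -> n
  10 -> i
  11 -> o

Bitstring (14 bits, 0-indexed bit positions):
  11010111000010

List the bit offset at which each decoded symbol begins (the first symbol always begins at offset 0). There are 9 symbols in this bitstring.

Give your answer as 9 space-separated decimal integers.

Bit 0: prefix='1' (no match yet)
Bit 1: prefix='11' -> emit 'o', reset
Bit 2: prefix='0' -> emit 'n', reset
Bit 3: prefix='1' (no match yet)
Bit 4: prefix='10' -> emit 'i', reset
Bit 5: prefix='1' (no match yet)
Bit 6: prefix='11' -> emit 'o', reset
Bit 7: prefix='1' (no match yet)
Bit 8: prefix='10' -> emit 'i', reset
Bit 9: prefix='0' -> emit 'n', reset
Bit 10: prefix='0' -> emit 'n', reset
Bit 11: prefix='0' -> emit 'n', reset
Bit 12: prefix='1' (no match yet)
Bit 13: prefix='10' -> emit 'i', reset

Answer: 0 2 3 5 7 9 10 11 12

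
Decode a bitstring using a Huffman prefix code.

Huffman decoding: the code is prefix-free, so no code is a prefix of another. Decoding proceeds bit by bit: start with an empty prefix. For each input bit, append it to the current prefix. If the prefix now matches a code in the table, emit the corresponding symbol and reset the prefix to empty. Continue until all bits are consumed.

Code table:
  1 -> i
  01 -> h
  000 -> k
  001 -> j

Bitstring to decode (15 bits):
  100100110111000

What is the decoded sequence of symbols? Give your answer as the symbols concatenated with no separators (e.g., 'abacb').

Bit 0: prefix='1' -> emit 'i', reset
Bit 1: prefix='0' (no match yet)
Bit 2: prefix='00' (no match yet)
Bit 3: prefix='001' -> emit 'j', reset
Bit 4: prefix='0' (no match yet)
Bit 5: prefix='00' (no match yet)
Bit 6: prefix='001' -> emit 'j', reset
Bit 7: prefix='1' -> emit 'i', reset
Bit 8: prefix='0' (no match yet)
Bit 9: prefix='01' -> emit 'h', reset
Bit 10: prefix='1' -> emit 'i', reset
Bit 11: prefix='1' -> emit 'i', reset
Bit 12: prefix='0' (no match yet)
Bit 13: prefix='00' (no match yet)
Bit 14: prefix='000' -> emit 'k', reset

Answer: ijjihiik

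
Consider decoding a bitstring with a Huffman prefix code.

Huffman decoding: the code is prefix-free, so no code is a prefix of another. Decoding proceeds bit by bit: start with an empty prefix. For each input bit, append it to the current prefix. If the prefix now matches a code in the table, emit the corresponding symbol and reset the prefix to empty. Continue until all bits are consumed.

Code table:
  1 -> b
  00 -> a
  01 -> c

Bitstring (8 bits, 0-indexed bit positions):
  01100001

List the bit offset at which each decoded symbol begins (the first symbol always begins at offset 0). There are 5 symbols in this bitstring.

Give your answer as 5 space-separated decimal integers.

Answer: 0 2 3 5 7

Derivation:
Bit 0: prefix='0' (no match yet)
Bit 1: prefix='01' -> emit 'c', reset
Bit 2: prefix='1' -> emit 'b', reset
Bit 3: prefix='0' (no match yet)
Bit 4: prefix='00' -> emit 'a', reset
Bit 5: prefix='0' (no match yet)
Bit 6: prefix='00' -> emit 'a', reset
Bit 7: prefix='1' -> emit 'b', reset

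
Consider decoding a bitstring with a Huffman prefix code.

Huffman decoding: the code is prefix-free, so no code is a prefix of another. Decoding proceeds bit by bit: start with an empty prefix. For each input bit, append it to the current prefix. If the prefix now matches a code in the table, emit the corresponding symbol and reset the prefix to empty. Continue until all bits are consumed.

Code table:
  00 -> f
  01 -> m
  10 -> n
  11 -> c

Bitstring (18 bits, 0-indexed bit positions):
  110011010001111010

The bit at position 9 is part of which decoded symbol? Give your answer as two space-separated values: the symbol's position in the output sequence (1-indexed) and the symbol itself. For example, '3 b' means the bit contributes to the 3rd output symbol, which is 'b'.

Answer: 5 f

Derivation:
Bit 0: prefix='1' (no match yet)
Bit 1: prefix='11' -> emit 'c', reset
Bit 2: prefix='0' (no match yet)
Bit 3: prefix='00' -> emit 'f', reset
Bit 4: prefix='1' (no match yet)
Bit 5: prefix='11' -> emit 'c', reset
Bit 6: prefix='0' (no match yet)
Bit 7: prefix='01' -> emit 'm', reset
Bit 8: prefix='0' (no match yet)
Bit 9: prefix='00' -> emit 'f', reset
Bit 10: prefix='0' (no match yet)
Bit 11: prefix='01' -> emit 'm', reset
Bit 12: prefix='1' (no match yet)
Bit 13: prefix='11' -> emit 'c', reset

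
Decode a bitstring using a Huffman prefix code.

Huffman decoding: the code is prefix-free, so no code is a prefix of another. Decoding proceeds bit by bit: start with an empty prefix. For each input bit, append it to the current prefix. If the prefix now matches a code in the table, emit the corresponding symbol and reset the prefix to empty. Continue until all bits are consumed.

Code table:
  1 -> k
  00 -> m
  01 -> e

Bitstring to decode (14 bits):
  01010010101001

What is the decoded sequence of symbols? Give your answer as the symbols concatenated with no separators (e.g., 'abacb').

Answer: eemkeemk

Derivation:
Bit 0: prefix='0' (no match yet)
Bit 1: prefix='01' -> emit 'e', reset
Bit 2: prefix='0' (no match yet)
Bit 3: prefix='01' -> emit 'e', reset
Bit 4: prefix='0' (no match yet)
Bit 5: prefix='00' -> emit 'm', reset
Bit 6: prefix='1' -> emit 'k', reset
Bit 7: prefix='0' (no match yet)
Bit 8: prefix='01' -> emit 'e', reset
Bit 9: prefix='0' (no match yet)
Bit 10: prefix='01' -> emit 'e', reset
Bit 11: prefix='0' (no match yet)
Bit 12: prefix='00' -> emit 'm', reset
Bit 13: prefix='1' -> emit 'k', reset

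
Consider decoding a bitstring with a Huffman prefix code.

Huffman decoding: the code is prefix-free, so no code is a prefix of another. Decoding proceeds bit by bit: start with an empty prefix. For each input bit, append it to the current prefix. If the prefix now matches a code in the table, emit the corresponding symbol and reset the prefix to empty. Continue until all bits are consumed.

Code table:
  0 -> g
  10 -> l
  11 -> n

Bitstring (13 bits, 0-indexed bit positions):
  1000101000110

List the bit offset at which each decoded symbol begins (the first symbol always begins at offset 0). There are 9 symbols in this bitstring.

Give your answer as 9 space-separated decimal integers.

Bit 0: prefix='1' (no match yet)
Bit 1: prefix='10' -> emit 'l', reset
Bit 2: prefix='0' -> emit 'g', reset
Bit 3: prefix='0' -> emit 'g', reset
Bit 4: prefix='1' (no match yet)
Bit 5: prefix='10' -> emit 'l', reset
Bit 6: prefix='1' (no match yet)
Bit 7: prefix='10' -> emit 'l', reset
Bit 8: prefix='0' -> emit 'g', reset
Bit 9: prefix='0' -> emit 'g', reset
Bit 10: prefix='1' (no match yet)
Bit 11: prefix='11' -> emit 'n', reset
Bit 12: prefix='0' -> emit 'g', reset

Answer: 0 2 3 4 6 8 9 10 12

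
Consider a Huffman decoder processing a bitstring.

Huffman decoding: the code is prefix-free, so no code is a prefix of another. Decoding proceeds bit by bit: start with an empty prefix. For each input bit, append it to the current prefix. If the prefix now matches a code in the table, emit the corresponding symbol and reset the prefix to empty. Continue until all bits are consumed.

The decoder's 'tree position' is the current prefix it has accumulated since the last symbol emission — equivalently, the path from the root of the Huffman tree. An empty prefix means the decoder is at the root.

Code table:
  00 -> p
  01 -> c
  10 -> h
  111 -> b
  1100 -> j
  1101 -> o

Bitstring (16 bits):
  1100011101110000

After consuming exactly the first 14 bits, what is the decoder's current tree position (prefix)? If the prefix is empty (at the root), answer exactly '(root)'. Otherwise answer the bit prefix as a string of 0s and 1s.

Bit 0: prefix='1' (no match yet)
Bit 1: prefix='11' (no match yet)
Bit 2: prefix='110' (no match yet)
Bit 3: prefix='1100' -> emit 'j', reset
Bit 4: prefix='0' (no match yet)
Bit 5: prefix='01' -> emit 'c', reset
Bit 6: prefix='1' (no match yet)
Bit 7: prefix='11' (no match yet)
Bit 8: prefix='110' (no match yet)
Bit 9: prefix='1101' -> emit 'o', reset
Bit 10: prefix='1' (no match yet)
Bit 11: prefix='11' (no match yet)
Bit 12: prefix='110' (no match yet)
Bit 13: prefix='1100' -> emit 'j', reset

Answer: (root)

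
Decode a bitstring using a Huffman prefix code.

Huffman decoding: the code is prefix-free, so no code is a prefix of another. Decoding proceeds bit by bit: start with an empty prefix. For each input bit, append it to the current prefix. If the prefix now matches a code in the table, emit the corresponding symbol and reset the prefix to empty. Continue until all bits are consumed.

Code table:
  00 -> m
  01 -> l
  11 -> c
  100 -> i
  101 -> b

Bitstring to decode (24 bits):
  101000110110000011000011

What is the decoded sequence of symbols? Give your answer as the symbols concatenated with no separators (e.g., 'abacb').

Bit 0: prefix='1' (no match yet)
Bit 1: prefix='10' (no match yet)
Bit 2: prefix='101' -> emit 'b', reset
Bit 3: prefix='0' (no match yet)
Bit 4: prefix='00' -> emit 'm', reset
Bit 5: prefix='0' (no match yet)
Bit 6: prefix='01' -> emit 'l', reset
Bit 7: prefix='1' (no match yet)
Bit 8: prefix='10' (no match yet)
Bit 9: prefix='101' -> emit 'b', reset
Bit 10: prefix='1' (no match yet)
Bit 11: prefix='10' (no match yet)
Bit 12: prefix='100' -> emit 'i', reset
Bit 13: prefix='0' (no match yet)
Bit 14: prefix='00' -> emit 'm', reset
Bit 15: prefix='0' (no match yet)
Bit 16: prefix='01' -> emit 'l', reset
Bit 17: prefix='1' (no match yet)
Bit 18: prefix='10' (no match yet)
Bit 19: prefix='100' -> emit 'i', reset
Bit 20: prefix='0' (no match yet)
Bit 21: prefix='00' -> emit 'm', reset
Bit 22: prefix='1' (no match yet)
Bit 23: prefix='11' -> emit 'c', reset

Answer: bmlbimlimc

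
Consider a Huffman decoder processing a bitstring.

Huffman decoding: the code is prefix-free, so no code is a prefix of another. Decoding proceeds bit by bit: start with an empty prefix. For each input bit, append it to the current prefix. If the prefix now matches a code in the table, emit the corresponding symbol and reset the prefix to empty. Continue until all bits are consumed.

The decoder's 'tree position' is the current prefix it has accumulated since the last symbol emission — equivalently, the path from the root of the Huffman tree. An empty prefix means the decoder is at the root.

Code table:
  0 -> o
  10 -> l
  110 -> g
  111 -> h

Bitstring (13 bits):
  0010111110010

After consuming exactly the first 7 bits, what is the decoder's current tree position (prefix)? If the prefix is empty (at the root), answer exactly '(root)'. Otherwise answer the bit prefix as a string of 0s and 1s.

Bit 0: prefix='0' -> emit 'o', reset
Bit 1: prefix='0' -> emit 'o', reset
Bit 2: prefix='1' (no match yet)
Bit 3: prefix='10' -> emit 'l', reset
Bit 4: prefix='1' (no match yet)
Bit 5: prefix='11' (no match yet)
Bit 6: prefix='111' -> emit 'h', reset

Answer: (root)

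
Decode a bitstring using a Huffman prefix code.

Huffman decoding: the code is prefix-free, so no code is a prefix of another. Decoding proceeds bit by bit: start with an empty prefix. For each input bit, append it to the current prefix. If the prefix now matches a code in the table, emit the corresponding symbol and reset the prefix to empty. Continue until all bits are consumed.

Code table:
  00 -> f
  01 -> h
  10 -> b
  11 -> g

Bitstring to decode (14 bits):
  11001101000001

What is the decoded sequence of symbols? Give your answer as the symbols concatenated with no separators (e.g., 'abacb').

Bit 0: prefix='1' (no match yet)
Bit 1: prefix='11' -> emit 'g', reset
Bit 2: prefix='0' (no match yet)
Bit 3: prefix='00' -> emit 'f', reset
Bit 4: prefix='1' (no match yet)
Bit 5: prefix='11' -> emit 'g', reset
Bit 6: prefix='0' (no match yet)
Bit 7: prefix='01' -> emit 'h', reset
Bit 8: prefix='0' (no match yet)
Bit 9: prefix='00' -> emit 'f', reset
Bit 10: prefix='0' (no match yet)
Bit 11: prefix='00' -> emit 'f', reset
Bit 12: prefix='0' (no match yet)
Bit 13: prefix='01' -> emit 'h', reset

Answer: gfghffh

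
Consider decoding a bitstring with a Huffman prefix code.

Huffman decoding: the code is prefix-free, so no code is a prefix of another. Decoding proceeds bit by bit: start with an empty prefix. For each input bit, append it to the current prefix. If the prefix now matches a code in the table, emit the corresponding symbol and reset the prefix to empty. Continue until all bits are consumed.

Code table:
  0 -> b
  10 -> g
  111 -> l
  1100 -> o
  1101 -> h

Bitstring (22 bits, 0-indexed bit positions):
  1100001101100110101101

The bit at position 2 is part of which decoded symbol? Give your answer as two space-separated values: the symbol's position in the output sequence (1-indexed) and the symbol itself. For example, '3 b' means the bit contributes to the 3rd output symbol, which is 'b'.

Bit 0: prefix='1' (no match yet)
Bit 1: prefix='11' (no match yet)
Bit 2: prefix='110' (no match yet)
Bit 3: prefix='1100' -> emit 'o', reset
Bit 4: prefix='0' -> emit 'b', reset
Bit 5: prefix='0' -> emit 'b', reset
Bit 6: prefix='1' (no match yet)

Answer: 1 o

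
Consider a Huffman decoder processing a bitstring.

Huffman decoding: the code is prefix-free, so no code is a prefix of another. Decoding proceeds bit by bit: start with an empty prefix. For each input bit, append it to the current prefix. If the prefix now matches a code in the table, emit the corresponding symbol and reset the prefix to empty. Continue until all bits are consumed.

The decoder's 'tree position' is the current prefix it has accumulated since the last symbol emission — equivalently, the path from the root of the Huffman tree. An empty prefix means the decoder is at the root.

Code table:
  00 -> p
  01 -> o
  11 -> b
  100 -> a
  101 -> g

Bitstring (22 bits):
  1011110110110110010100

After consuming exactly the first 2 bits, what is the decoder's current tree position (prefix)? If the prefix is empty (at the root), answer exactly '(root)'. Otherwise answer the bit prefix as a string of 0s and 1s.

Bit 0: prefix='1' (no match yet)
Bit 1: prefix='10' (no match yet)

Answer: 10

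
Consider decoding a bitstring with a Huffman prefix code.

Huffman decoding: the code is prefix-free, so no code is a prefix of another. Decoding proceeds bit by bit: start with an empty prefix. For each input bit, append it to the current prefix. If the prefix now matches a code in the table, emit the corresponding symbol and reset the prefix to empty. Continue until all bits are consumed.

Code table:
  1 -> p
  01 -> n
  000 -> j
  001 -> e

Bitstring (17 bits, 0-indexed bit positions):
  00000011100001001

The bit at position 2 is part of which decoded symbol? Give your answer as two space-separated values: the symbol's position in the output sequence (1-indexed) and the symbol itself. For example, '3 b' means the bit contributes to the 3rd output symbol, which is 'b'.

Bit 0: prefix='0' (no match yet)
Bit 1: prefix='00' (no match yet)
Bit 2: prefix='000' -> emit 'j', reset
Bit 3: prefix='0' (no match yet)
Bit 4: prefix='00' (no match yet)
Bit 5: prefix='000' -> emit 'j', reset
Bit 6: prefix='1' -> emit 'p', reset

Answer: 1 j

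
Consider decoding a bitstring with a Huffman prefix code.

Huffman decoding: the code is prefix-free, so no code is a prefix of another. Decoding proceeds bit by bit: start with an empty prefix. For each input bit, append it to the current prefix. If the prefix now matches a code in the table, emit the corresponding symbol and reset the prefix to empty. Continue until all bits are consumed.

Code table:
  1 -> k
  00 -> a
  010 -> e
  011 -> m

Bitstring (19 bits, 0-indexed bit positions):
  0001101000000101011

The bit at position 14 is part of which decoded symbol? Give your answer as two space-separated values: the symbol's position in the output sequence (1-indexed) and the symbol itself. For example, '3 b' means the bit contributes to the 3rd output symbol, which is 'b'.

Bit 0: prefix='0' (no match yet)
Bit 1: prefix='00' -> emit 'a', reset
Bit 2: prefix='0' (no match yet)
Bit 3: prefix='01' (no match yet)
Bit 4: prefix='011' -> emit 'm', reset
Bit 5: prefix='0' (no match yet)
Bit 6: prefix='01' (no match yet)
Bit 7: prefix='010' -> emit 'e', reset
Bit 8: prefix='0' (no match yet)
Bit 9: prefix='00' -> emit 'a', reset
Bit 10: prefix='0' (no match yet)
Bit 11: prefix='00' -> emit 'a', reset
Bit 12: prefix='0' (no match yet)
Bit 13: prefix='01' (no match yet)
Bit 14: prefix='010' -> emit 'e', reset
Bit 15: prefix='1' -> emit 'k', reset
Bit 16: prefix='0' (no match yet)
Bit 17: prefix='01' (no match yet)
Bit 18: prefix='011' -> emit 'm', reset

Answer: 6 e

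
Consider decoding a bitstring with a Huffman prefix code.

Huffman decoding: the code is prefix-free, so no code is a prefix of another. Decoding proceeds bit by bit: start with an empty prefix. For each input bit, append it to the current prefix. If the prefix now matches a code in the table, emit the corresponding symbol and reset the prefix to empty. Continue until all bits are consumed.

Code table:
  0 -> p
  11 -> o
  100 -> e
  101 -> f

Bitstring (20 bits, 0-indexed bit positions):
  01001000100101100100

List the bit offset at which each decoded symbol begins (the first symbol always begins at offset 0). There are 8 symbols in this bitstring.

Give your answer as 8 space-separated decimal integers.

Bit 0: prefix='0' -> emit 'p', reset
Bit 1: prefix='1' (no match yet)
Bit 2: prefix='10' (no match yet)
Bit 3: prefix='100' -> emit 'e', reset
Bit 4: prefix='1' (no match yet)
Bit 5: prefix='10' (no match yet)
Bit 6: prefix='100' -> emit 'e', reset
Bit 7: prefix='0' -> emit 'p', reset
Bit 8: prefix='1' (no match yet)
Bit 9: prefix='10' (no match yet)
Bit 10: prefix='100' -> emit 'e', reset
Bit 11: prefix='1' (no match yet)
Bit 12: prefix='10' (no match yet)
Bit 13: prefix='101' -> emit 'f', reset
Bit 14: prefix='1' (no match yet)
Bit 15: prefix='10' (no match yet)
Bit 16: prefix='100' -> emit 'e', reset
Bit 17: prefix='1' (no match yet)
Bit 18: prefix='10' (no match yet)
Bit 19: prefix='100' -> emit 'e', reset

Answer: 0 1 4 7 8 11 14 17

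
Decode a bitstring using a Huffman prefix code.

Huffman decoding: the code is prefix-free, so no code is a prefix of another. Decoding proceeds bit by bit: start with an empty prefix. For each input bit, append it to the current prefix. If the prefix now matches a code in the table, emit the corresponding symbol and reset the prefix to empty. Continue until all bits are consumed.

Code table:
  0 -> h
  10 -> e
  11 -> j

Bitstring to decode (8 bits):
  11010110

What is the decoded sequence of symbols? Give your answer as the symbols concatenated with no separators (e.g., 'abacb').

Bit 0: prefix='1' (no match yet)
Bit 1: prefix='11' -> emit 'j', reset
Bit 2: prefix='0' -> emit 'h', reset
Bit 3: prefix='1' (no match yet)
Bit 4: prefix='10' -> emit 'e', reset
Bit 5: prefix='1' (no match yet)
Bit 6: prefix='11' -> emit 'j', reset
Bit 7: prefix='0' -> emit 'h', reset

Answer: jhejh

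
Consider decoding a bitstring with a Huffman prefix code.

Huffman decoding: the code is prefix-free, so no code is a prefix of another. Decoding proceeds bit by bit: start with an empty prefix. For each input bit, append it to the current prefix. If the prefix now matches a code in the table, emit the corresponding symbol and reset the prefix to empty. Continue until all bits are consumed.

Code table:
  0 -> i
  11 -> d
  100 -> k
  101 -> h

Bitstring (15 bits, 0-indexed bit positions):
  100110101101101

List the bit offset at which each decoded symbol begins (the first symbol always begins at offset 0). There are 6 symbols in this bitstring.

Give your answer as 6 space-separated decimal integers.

Bit 0: prefix='1' (no match yet)
Bit 1: prefix='10' (no match yet)
Bit 2: prefix='100' -> emit 'k', reset
Bit 3: prefix='1' (no match yet)
Bit 4: prefix='11' -> emit 'd', reset
Bit 5: prefix='0' -> emit 'i', reset
Bit 6: prefix='1' (no match yet)
Bit 7: prefix='10' (no match yet)
Bit 8: prefix='101' -> emit 'h', reset
Bit 9: prefix='1' (no match yet)
Bit 10: prefix='10' (no match yet)
Bit 11: prefix='101' -> emit 'h', reset
Bit 12: prefix='1' (no match yet)
Bit 13: prefix='10' (no match yet)
Bit 14: prefix='101' -> emit 'h', reset

Answer: 0 3 5 6 9 12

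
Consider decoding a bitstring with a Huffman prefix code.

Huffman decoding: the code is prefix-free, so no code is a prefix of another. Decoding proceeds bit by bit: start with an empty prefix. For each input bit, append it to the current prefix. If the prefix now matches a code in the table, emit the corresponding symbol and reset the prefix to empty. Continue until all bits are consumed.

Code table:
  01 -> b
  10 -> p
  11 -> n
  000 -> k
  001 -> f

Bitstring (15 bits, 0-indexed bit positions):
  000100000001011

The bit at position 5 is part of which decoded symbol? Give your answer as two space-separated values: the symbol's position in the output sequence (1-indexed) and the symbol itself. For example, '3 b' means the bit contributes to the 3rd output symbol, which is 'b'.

Answer: 3 k

Derivation:
Bit 0: prefix='0' (no match yet)
Bit 1: prefix='00' (no match yet)
Bit 2: prefix='000' -> emit 'k', reset
Bit 3: prefix='1' (no match yet)
Bit 4: prefix='10' -> emit 'p', reset
Bit 5: prefix='0' (no match yet)
Bit 6: prefix='00' (no match yet)
Bit 7: prefix='000' -> emit 'k', reset
Bit 8: prefix='0' (no match yet)
Bit 9: prefix='00' (no match yet)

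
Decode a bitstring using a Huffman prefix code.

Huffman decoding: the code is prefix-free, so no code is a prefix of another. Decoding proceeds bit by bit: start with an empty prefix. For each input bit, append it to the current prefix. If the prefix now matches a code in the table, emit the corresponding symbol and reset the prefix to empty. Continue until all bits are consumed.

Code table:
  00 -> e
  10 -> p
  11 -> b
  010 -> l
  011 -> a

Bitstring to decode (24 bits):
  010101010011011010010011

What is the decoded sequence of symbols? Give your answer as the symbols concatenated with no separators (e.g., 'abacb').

Answer: lpppaalla

Derivation:
Bit 0: prefix='0' (no match yet)
Bit 1: prefix='01' (no match yet)
Bit 2: prefix='010' -> emit 'l', reset
Bit 3: prefix='1' (no match yet)
Bit 4: prefix='10' -> emit 'p', reset
Bit 5: prefix='1' (no match yet)
Bit 6: prefix='10' -> emit 'p', reset
Bit 7: prefix='1' (no match yet)
Bit 8: prefix='10' -> emit 'p', reset
Bit 9: prefix='0' (no match yet)
Bit 10: prefix='01' (no match yet)
Bit 11: prefix='011' -> emit 'a', reset
Bit 12: prefix='0' (no match yet)
Bit 13: prefix='01' (no match yet)
Bit 14: prefix='011' -> emit 'a', reset
Bit 15: prefix='0' (no match yet)
Bit 16: prefix='01' (no match yet)
Bit 17: prefix='010' -> emit 'l', reset
Bit 18: prefix='0' (no match yet)
Bit 19: prefix='01' (no match yet)
Bit 20: prefix='010' -> emit 'l', reset
Bit 21: prefix='0' (no match yet)
Bit 22: prefix='01' (no match yet)
Bit 23: prefix='011' -> emit 'a', reset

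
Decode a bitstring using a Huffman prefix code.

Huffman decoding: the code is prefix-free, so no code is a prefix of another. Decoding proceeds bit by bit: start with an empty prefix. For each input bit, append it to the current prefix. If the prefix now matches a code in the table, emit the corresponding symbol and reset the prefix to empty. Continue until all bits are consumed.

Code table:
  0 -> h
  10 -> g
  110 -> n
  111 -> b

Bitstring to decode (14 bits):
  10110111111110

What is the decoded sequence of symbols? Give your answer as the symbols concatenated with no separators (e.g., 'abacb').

Answer: gnbbn

Derivation:
Bit 0: prefix='1' (no match yet)
Bit 1: prefix='10' -> emit 'g', reset
Bit 2: prefix='1' (no match yet)
Bit 3: prefix='11' (no match yet)
Bit 4: prefix='110' -> emit 'n', reset
Bit 5: prefix='1' (no match yet)
Bit 6: prefix='11' (no match yet)
Bit 7: prefix='111' -> emit 'b', reset
Bit 8: prefix='1' (no match yet)
Bit 9: prefix='11' (no match yet)
Bit 10: prefix='111' -> emit 'b', reset
Bit 11: prefix='1' (no match yet)
Bit 12: prefix='11' (no match yet)
Bit 13: prefix='110' -> emit 'n', reset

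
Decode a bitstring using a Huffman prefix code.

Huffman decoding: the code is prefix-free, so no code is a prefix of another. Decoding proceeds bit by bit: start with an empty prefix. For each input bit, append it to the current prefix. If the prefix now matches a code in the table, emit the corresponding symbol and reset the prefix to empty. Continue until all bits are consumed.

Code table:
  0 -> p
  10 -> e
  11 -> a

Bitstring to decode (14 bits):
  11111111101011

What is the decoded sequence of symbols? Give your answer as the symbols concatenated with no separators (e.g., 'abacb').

Answer: aaaaeea

Derivation:
Bit 0: prefix='1' (no match yet)
Bit 1: prefix='11' -> emit 'a', reset
Bit 2: prefix='1' (no match yet)
Bit 3: prefix='11' -> emit 'a', reset
Bit 4: prefix='1' (no match yet)
Bit 5: prefix='11' -> emit 'a', reset
Bit 6: prefix='1' (no match yet)
Bit 7: prefix='11' -> emit 'a', reset
Bit 8: prefix='1' (no match yet)
Bit 9: prefix='10' -> emit 'e', reset
Bit 10: prefix='1' (no match yet)
Bit 11: prefix='10' -> emit 'e', reset
Bit 12: prefix='1' (no match yet)
Bit 13: prefix='11' -> emit 'a', reset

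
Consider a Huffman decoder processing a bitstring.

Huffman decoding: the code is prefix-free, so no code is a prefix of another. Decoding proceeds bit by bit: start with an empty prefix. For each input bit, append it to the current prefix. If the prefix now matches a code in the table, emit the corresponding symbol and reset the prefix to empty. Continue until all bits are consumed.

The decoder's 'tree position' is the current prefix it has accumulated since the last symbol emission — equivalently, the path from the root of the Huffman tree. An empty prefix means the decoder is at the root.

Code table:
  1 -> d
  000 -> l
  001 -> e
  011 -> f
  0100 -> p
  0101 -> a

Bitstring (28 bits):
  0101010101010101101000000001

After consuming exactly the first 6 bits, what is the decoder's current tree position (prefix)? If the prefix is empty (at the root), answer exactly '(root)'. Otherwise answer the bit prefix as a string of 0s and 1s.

Answer: 01

Derivation:
Bit 0: prefix='0' (no match yet)
Bit 1: prefix='01' (no match yet)
Bit 2: prefix='010' (no match yet)
Bit 3: prefix='0101' -> emit 'a', reset
Bit 4: prefix='0' (no match yet)
Bit 5: prefix='01' (no match yet)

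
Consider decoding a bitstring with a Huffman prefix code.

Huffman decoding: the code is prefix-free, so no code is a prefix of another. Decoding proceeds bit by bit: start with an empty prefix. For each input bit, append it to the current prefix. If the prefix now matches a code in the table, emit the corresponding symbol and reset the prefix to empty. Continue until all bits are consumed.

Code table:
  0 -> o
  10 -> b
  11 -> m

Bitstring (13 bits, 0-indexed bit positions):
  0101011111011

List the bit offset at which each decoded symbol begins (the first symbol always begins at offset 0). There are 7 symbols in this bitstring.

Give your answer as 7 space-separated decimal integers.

Answer: 0 1 3 5 7 9 11

Derivation:
Bit 0: prefix='0' -> emit 'o', reset
Bit 1: prefix='1' (no match yet)
Bit 2: prefix='10' -> emit 'b', reset
Bit 3: prefix='1' (no match yet)
Bit 4: prefix='10' -> emit 'b', reset
Bit 5: prefix='1' (no match yet)
Bit 6: prefix='11' -> emit 'm', reset
Bit 7: prefix='1' (no match yet)
Bit 8: prefix='11' -> emit 'm', reset
Bit 9: prefix='1' (no match yet)
Bit 10: prefix='10' -> emit 'b', reset
Bit 11: prefix='1' (no match yet)
Bit 12: prefix='11' -> emit 'm', reset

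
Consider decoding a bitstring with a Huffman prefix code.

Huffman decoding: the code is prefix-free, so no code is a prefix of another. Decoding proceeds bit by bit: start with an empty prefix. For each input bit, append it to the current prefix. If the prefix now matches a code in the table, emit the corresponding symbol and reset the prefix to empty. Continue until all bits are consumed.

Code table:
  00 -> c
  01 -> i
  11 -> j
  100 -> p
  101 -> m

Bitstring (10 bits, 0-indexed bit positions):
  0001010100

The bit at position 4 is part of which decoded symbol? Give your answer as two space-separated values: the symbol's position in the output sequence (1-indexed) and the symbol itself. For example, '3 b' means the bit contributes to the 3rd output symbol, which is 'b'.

Bit 0: prefix='0' (no match yet)
Bit 1: prefix='00' -> emit 'c', reset
Bit 2: prefix='0' (no match yet)
Bit 3: prefix='01' -> emit 'i', reset
Bit 4: prefix='0' (no match yet)
Bit 5: prefix='01' -> emit 'i', reset
Bit 6: prefix='0' (no match yet)
Bit 7: prefix='01' -> emit 'i', reset
Bit 8: prefix='0' (no match yet)

Answer: 3 i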